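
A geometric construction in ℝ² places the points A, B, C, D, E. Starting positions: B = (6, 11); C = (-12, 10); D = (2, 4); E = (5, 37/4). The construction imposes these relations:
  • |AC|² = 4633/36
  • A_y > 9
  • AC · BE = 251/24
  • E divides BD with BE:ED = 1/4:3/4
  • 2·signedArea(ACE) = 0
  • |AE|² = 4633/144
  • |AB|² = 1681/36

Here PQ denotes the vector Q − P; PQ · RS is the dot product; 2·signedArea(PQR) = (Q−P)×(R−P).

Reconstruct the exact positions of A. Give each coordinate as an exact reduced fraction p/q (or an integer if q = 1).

1. A_x = -2/3  [2·signedArea(ACE) = 0 ∩ AC · BE = 251/24]
2. A_y = 19/2  [2·signedArea(ACE) = 0 ∩ AC · BE = 251/24]
   → A = (-2/3, 19/2)

A = (-2/3, 19/2)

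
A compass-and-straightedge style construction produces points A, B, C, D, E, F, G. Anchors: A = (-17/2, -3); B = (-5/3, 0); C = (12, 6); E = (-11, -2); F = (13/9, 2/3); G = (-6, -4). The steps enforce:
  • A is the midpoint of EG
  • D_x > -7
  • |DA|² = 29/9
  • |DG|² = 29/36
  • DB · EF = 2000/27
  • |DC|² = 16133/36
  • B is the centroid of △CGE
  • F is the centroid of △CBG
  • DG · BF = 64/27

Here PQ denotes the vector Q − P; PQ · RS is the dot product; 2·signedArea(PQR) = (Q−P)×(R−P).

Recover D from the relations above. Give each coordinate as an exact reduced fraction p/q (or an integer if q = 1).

D = (-41/6, -11/3)

1. D_x = -41/6  [line -112/9·x + -8/3·y + -2560/27 = 0 ∩ |DC|² = 16133/36]
2. D_y = -11/3  [line -112/9·x + -8/3·y + -2560/27 = 0 ∩ |DC|² = 16133/36]
   → D = (-41/6, -11/3)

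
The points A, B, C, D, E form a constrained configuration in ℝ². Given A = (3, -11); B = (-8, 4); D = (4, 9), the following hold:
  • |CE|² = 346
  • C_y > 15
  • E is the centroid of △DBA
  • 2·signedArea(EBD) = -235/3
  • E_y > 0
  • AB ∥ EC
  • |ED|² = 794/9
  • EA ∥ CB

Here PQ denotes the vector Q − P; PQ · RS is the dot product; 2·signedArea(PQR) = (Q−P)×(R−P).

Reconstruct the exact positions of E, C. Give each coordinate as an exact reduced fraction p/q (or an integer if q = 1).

1. E_x = -1/3  [E is the centroid of △DBA]
2. E_y = 2/3  [E is the centroid of △DBA]
   → E = (-1/3, 2/3)
3. C_x = -34/3  [EA ∥ CB ∩ AB ∥ EC]
4. C_y = 47/3  [EA ∥ CB ∩ AB ∥ EC]
   → C = (-34/3, 47/3)

C = (-34/3, 47/3)
E = (-1/3, 2/3)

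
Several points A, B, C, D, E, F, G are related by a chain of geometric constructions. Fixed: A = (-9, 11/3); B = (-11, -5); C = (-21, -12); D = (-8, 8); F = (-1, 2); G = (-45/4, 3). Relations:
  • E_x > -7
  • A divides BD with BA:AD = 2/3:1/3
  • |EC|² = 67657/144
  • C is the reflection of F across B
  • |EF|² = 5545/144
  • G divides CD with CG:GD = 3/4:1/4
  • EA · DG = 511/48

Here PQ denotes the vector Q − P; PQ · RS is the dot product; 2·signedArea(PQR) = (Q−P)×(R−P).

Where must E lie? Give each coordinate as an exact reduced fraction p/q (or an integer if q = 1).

E = (-27/4, 13/3)

1. E_x = -27/4  [line 13/4·x + 5·y + 13/48 = 0 ∩ |EC|² = 67657/144]
2. E_y = 13/3  [line 13/4·x + 5·y + 13/48 = 0 ∩ |EC|² = 67657/144]
   → E = (-27/4, 13/3)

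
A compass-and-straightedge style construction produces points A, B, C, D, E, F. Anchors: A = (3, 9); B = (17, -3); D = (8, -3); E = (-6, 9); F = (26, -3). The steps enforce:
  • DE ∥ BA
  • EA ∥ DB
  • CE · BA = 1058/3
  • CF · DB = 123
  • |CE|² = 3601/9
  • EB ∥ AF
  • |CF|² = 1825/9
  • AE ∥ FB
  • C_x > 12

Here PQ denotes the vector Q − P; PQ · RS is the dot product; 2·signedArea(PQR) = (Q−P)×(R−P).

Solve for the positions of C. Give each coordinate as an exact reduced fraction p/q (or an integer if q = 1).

1. C_x = 37/3  [CE · BA = 1058/3 ∩ CF · DB = 123]
2. C_y = 1  [CE · BA = 1058/3 ∩ CF · DB = 123]
   → C = (37/3, 1)

C = (37/3, 1)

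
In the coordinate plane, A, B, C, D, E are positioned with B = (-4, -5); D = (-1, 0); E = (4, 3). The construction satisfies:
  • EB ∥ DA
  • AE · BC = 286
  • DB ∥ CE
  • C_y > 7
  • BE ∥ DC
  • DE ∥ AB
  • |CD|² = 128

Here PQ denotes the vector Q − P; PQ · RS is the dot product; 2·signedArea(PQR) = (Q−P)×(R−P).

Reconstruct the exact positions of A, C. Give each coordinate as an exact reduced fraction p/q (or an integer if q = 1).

1. A_x = -9  [DE ∥ AB ∩ EB ∥ DA]
2. A_y = -8  [DE ∥ AB ∩ EB ∥ DA]
   → A = (-9, -8)
3. C_x = 7  [DB ∥ CE ∩ BE ∥ DC]
4. C_y = 8  [DB ∥ CE ∩ BE ∥ DC]
   → C = (7, 8)

A = (-9, -8)
C = (7, 8)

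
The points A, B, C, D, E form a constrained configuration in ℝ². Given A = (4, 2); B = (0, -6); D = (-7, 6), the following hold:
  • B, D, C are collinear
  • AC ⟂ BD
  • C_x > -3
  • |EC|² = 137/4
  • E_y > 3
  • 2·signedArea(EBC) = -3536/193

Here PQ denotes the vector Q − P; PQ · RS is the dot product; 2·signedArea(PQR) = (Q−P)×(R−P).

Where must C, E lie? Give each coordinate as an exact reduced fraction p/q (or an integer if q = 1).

1. C_x = -476/193  [B, D, C are collinear ∩ AC ⟂ BD]
2. C_y = -342/193  [B, D, C are collinear ∩ AC ⟂ BD]
   → C = (-476/193, -342/193)
3. E_x = -3/2  [line -816/193·x + -476/193·y + 680/193 = 0 ∩ |EC|² = 137/4]
4. E_y = 4  [line -816/193·x + -476/193·y + 680/193 = 0 ∩ |EC|² = 137/4]
   → E = (-3/2, 4)

C = (-476/193, -342/193)
E = (-3/2, 4)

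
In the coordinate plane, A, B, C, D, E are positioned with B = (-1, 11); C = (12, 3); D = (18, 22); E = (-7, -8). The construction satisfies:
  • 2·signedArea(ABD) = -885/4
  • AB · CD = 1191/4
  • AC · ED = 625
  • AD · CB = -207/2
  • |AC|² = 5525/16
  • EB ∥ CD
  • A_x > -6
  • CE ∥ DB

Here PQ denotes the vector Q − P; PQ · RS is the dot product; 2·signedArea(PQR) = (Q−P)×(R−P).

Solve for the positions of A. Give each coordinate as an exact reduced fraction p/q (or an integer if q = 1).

1. A_x = -11/2  [AC · ED = 625 ∩ AD · CB = -207/2]
2. A_y = -13/4  [AC · ED = 625 ∩ AD · CB = -207/2]
   → A = (-11/2, -13/4)

A = (-11/2, -13/4)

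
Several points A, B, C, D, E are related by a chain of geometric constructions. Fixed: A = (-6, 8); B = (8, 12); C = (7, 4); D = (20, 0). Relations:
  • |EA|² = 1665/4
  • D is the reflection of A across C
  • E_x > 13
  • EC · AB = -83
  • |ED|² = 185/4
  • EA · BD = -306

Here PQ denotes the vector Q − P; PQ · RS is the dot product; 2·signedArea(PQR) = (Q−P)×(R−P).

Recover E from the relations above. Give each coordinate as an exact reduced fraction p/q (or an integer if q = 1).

E = (27/2, 2)

1. E_x = 27/2  [EA · BD = -306 ∩ EC · AB = -83]
2. E_y = 2  [EA · BD = -306 ∩ EC · AB = -83]
   → E = (27/2, 2)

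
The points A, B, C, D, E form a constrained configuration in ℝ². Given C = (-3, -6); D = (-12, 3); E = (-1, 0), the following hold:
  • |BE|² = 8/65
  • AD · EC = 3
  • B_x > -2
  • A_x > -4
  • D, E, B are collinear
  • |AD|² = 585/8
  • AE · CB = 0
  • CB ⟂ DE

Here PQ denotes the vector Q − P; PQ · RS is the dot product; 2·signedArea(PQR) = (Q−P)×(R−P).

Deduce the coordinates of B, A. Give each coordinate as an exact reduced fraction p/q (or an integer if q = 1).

A = (-15/4, 3/4)
B = (-87/65, 6/65)

1. B_x = -87/65  [D, E, B are collinear ∩ CB ⟂ DE]
2. B_y = 6/65  [D, E, B are collinear ∩ CB ⟂ DE]
   → B = (-87/65, 6/65)
3. A_x = -15/4  [AE · CB = 0 ∩ AD · EC = 3]
4. A_y = 3/4  [AE · CB = 0 ∩ AD · EC = 3]
   → A = (-15/4, 3/4)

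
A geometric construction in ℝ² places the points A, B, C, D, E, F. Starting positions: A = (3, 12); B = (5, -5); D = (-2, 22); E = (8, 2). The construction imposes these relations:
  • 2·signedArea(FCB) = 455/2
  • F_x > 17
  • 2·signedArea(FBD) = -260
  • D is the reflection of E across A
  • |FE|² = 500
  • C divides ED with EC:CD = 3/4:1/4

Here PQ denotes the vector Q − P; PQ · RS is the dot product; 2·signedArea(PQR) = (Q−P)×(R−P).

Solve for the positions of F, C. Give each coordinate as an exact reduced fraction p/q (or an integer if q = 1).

C = (1/2, 17)
F = (18, -18)

1. F_x = 18  [line -27·x + -7·y + 360 = 0 ∩ |FE|² = 500]
2. F_y = -18  [line -27·x + -7·y + 360 = 0 ∩ |FE|² = 500]
   → F = (18, -18)
3. C_x = 1/2  [2·signedArea(FCB) = 455/2 ∩ C divides ED with EC:CD = 3/4:1/4]
4. C_y = 17  [2·signedArea(FCB) = 455/2 ∩ C divides ED with EC:CD = 3/4:1/4]
   → C = (1/2, 17)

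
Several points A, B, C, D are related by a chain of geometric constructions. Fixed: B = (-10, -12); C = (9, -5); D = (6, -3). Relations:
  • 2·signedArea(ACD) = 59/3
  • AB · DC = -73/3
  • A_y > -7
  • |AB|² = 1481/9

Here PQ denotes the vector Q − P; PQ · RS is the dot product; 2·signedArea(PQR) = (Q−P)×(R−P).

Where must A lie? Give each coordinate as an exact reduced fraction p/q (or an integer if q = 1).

1. A_x = 5/3  [2·signedArea(ACD) = 59/3 ∩ AB · DC = -73/3]
2. A_y = -20/3  [2·signedArea(ACD) = 59/3 ∩ AB · DC = -73/3]
   → A = (5/3, -20/3)

A = (5/3, -20/3)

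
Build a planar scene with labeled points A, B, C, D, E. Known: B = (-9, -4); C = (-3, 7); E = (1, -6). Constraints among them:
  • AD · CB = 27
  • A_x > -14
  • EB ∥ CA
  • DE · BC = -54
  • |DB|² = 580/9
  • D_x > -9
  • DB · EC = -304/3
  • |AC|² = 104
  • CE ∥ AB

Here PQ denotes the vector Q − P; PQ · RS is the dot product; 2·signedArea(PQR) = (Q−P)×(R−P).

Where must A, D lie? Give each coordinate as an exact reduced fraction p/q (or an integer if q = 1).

1. A_x = -13  [CE ∥ AB ∩ EB ∥ CA]
2. A_y = 9  [CE ∥ AB ∩ EB ∥ CA]
   → A = (-13, 9)
3. D_x = -25/3  [DB · EC = -304/3 ∩ DE · BC = -54]
4. D_y = 4  [DB · EC = -304/3 ∩ DE · BC = -54]
   → D = (-25/3, 4)

A = (-13, 9)
D = (-25/3, 4)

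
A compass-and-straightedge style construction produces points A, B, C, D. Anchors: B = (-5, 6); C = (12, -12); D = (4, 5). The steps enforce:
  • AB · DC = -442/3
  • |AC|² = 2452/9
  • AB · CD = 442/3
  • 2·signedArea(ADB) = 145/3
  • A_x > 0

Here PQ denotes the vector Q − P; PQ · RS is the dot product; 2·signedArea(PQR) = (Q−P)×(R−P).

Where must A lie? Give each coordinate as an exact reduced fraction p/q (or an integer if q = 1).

1. A_x = 2/3  [2·signedArea(ADB) = 145/3 ∩ AB · DC = -442/3]
2. A_y = 0  [2·signedArea(ADB) = 145/3 ∩ AB · DC = -442/3]
   → A = (2/3, 0)

A = (2/3, 0)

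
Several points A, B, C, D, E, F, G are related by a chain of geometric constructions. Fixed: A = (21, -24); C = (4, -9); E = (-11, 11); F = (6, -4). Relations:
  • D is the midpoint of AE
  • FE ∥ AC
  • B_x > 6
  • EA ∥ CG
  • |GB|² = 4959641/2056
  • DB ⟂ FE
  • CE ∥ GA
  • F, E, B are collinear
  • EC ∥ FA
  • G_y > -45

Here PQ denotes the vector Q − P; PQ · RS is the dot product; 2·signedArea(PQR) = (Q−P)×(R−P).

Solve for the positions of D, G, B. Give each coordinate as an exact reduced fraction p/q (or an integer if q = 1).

1. D_x = 5  [D is the midpoint of AE]
2. D_y = -13/2  [D is the midpoint of AE]
   → D = (5, -13/2)
3. G_x = 36  [CE ∥ GA ∩ EA ∥ CG]
4. G_y = -44  [CE ∥ GA ∩ EA ∥ CG]
   → G = (36, -44)
5. B_x = 6865/1028  [F, E, B are collinear ∩ DB ⟂ FE]
6. B_y = -4727/1028  [F, E, B are collinear ∩ DB ⟂ FE]
   → B = (6865/1028, -4727/1028)

B = (6865/1028, -4727/1028)
D = (5, -13/2)
G = (36, -44)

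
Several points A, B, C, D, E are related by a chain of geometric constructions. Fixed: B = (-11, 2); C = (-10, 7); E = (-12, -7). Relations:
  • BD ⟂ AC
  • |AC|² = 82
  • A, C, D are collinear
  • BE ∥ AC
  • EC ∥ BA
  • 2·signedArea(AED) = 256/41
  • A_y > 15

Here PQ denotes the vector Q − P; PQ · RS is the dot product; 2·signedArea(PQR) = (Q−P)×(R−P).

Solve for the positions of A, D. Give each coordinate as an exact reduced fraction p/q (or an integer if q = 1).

A = (-9, 16)
D = (-433/41, 80/41)

1. A_x = -9  [BE ∥ AC ∩ EC ∥ BA]
2. A_y = 16  [BE ∥ AC ∩ EC ∥ BA]
   → A = (-9, 16)
3. D_x = -433/41  [A, C, D are collinear ∩ BD ⟂ AC]
4. D_y = 80/41  [A, C, D are collinear ∩ BD ⟂ AC]
   → D = (-433/41, 80/41)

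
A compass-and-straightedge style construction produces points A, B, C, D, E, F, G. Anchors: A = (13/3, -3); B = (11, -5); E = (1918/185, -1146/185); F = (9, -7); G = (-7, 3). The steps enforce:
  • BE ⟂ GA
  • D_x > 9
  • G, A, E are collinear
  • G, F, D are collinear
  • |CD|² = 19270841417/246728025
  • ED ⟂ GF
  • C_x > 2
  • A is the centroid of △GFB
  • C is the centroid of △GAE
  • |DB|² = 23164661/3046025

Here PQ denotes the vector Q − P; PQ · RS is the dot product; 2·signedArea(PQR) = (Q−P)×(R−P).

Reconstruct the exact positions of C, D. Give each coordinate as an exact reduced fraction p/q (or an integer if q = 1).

1. C_x = 4274/1665  [C is the centroid of △GAE]
2. C_y = -382/185  [C is the centroid of △GAE]
   → C = (4274/1665, -382/185)
3. D_x = 158417/16465  [G, F, D are collinear ∩ ED ⟂ GF]
4. D_y = -24330/3293  [G, F, D are collinear ∩ ED ⟂ GF]
   → D = (158417/16465, -24330/3293)

C = (4274/1665, -382/185)
D = (158417/16465, -24330/3293)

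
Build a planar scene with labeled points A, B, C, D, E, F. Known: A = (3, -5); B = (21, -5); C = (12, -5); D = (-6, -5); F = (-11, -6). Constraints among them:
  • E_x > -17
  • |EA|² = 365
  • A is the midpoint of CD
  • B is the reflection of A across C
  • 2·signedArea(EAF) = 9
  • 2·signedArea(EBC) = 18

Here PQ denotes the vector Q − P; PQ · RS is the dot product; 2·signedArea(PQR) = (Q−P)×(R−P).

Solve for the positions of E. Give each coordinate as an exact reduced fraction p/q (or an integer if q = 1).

1. E_x = -16  [2·signedArea(EBC) = 18 ∩ 2·signedArea(EAF) = 9]
2. E_y = -7  [2·signedArea(EBC) = 18 ∩ 2·signedArea(EAF) = 9]
   → E = (-16, -7)

E = (-16, -7)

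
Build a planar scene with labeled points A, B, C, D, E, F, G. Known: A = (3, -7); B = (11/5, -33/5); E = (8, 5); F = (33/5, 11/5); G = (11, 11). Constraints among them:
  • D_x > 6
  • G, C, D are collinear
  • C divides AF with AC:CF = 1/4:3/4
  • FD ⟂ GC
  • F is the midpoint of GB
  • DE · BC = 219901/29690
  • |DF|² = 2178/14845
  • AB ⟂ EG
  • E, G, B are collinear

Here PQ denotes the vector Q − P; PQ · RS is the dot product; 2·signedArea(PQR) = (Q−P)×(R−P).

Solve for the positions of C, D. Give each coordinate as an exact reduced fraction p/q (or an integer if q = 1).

1. C_x = 39/10  [C divides AF with AC:CF = 1/4:3/4]
2. C_y = -47/10  [C divides AF with AC:CF = 1/4:3/4]
   → C = (39/10, -47/10)
3. D_x = 103158/14845  [G, C, D are collinear ∩ FD ⟂ GC]
4. D_y = 30316/14845  [G, C, D are collinear ∩ FD ⟂ GC]
   → D = (103158/14845, 30316/14845)

C = (39/10, -47/10)
D = (103158/14845, 30316/14845)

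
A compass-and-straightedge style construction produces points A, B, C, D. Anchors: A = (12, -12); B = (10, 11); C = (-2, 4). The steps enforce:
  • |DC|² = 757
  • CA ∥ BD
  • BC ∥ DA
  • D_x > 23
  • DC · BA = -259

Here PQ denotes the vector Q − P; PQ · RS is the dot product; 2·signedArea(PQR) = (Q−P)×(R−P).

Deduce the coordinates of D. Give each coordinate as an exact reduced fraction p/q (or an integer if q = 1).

D = (24, -5)

1. D_x = 24  [BC ∥ DA ∩ CA ∥ BD]
2. D_y = -5  [BC ∥ DA ∩ CA ∥ BD]
   → D = (24, -5)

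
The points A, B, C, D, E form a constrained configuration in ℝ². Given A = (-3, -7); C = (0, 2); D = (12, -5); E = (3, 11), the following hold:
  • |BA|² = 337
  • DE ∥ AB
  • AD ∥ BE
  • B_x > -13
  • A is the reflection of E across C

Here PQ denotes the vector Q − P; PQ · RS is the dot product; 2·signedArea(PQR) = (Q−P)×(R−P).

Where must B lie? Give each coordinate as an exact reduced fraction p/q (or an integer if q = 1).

B = (-12, 9)

1. B_x = -12  [AD ∥ BE ∩ DE ∥ AB]
2. B_y = 9  [AD ∥ BE ∩ DE ∥ AB]
   → B = (-12, 9)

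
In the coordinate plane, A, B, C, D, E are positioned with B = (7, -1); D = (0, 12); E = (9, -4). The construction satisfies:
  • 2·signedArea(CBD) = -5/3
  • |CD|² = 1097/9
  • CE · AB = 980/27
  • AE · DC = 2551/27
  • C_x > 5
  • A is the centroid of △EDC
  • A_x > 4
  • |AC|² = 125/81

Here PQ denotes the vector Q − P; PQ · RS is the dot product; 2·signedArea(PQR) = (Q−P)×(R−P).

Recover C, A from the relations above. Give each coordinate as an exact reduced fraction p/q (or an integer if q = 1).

1. C_x = 16/3  [line -13·x + -7·y + 257/3 = 0 ∩ |CD|² = 1097/9]
2. C_y = 7/3  [line -13·x + -7·y + 257/3 = 0 ∩ |CD|² = 1097/9]
   → C = (16/3, 7/3)
3. A_x = 43/9  [A is the centroid of △EDC]
4. A_y = 31/9  [A is the centroid of △EDC]
   → A = (43/9, 31/9)

A = (43/9, 31/9)
C = (16/3, 7/3)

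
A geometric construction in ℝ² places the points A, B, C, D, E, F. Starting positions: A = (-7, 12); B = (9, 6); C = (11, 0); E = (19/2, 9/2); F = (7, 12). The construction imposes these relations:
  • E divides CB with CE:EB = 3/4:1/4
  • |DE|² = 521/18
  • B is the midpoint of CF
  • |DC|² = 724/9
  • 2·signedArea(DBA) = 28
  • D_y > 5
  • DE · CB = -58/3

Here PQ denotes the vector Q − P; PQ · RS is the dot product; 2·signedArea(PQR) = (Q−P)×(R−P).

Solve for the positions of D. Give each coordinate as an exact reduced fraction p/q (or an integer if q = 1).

1. D_x = 13/3  [DE · CB = -58/3 ∩ 2·signedArea(DBA) = 28]
2. D_y = 6  [DE · CB = -58/3 ∩ 2·signedArea(DBA) = 28]
   → D = (13/3, 6)

D = (13/3, 6)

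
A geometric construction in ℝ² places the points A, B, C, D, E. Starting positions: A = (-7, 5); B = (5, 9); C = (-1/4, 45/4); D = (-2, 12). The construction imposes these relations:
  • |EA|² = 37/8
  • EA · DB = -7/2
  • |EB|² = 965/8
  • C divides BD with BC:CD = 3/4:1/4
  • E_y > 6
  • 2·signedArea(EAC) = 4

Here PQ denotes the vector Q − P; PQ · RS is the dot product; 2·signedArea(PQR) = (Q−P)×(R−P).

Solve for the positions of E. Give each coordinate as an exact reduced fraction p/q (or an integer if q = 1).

E = (-23/4, 27/4)

1. E_x = -23/4  [EA · DB = -7/2 ∩ 2·signedArea(EAC) = 4]
2. E_y = 27/4  [EA · DB = -7/2 ∩ 2·signedArea(EAC) = 4]
   → E = (-23/4, 27/4)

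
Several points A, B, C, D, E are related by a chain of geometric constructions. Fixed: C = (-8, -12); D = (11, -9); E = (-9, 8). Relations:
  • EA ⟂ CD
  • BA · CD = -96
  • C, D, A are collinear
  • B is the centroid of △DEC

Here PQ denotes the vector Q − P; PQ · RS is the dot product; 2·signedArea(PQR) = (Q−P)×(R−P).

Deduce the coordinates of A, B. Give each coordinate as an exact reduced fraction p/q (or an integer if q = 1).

A = (-2181/370, -4317/370)
B = (-2, -13/3)

1. A_x = -2181/370  [C, D, A are collinear ∩ EA ⟂ CD]
2. A_y = -4317/370  [C, D, A are collinear ∩ EA ⟂ CD]
   → A = (-2181/370, -4317/370)
3. B_x = -2  [B is the centroid of △DEC]
4. B_y = -13/3  [B is the centroid of △DEC]
   → B = (-2, -13/3)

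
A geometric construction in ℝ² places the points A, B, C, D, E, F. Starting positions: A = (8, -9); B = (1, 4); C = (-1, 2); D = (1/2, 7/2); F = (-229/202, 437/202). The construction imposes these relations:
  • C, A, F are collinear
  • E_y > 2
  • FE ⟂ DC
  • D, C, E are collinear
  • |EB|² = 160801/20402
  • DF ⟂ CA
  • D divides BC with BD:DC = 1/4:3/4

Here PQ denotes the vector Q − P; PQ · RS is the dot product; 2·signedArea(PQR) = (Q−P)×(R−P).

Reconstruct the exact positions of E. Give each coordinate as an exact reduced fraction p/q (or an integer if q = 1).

1. E_x = -199/202  [D, C, E are collinear ∩ FE ⟂ DC]
2. E_y = 407/202  [D, C, E are collinear ∩ FE ⟂ DC]
   → E = (-199/202, 407/202)

E = (-199/202, 407/202)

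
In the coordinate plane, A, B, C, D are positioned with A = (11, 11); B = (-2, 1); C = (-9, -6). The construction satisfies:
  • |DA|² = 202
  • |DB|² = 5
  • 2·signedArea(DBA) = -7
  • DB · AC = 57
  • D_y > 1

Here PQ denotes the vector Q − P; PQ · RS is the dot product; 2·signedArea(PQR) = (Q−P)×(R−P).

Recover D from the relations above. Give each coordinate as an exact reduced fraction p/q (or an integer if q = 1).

D = (0, 2)

1. D_x = 0  [DB · AC = 57 ∩ 2·signedArea(DBA) = -7]
2. D_y = 2  [DB · AC = 57 ∩ 2·signedArea(DBA) = -7]
   → D = (0, 2)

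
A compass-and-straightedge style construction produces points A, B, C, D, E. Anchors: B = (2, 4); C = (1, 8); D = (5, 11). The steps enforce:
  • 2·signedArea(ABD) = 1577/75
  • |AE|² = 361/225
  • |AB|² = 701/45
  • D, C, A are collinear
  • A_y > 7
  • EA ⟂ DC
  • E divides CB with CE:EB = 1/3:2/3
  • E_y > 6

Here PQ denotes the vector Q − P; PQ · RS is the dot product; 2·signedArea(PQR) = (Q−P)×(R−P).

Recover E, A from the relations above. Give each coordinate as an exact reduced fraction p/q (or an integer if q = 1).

A = (43/75, 192/25)
E = (4/3, 20/3)

1. E_x = 4/3  [E divides CB with CE:EB = 1/3:2/3]
2. E_y = 20/3  [E divides CB with CE:EB = 1/3:2/3]
   → E = (4/3, 20/3)
3. A_x = 43/75  [D, C, A are collinear ∩ EA ⟂ DC]
4. A_y = 192/25  [D, C, A are collinear ∩ EA ⟂ DC]
   → A = (43/75, 192/25)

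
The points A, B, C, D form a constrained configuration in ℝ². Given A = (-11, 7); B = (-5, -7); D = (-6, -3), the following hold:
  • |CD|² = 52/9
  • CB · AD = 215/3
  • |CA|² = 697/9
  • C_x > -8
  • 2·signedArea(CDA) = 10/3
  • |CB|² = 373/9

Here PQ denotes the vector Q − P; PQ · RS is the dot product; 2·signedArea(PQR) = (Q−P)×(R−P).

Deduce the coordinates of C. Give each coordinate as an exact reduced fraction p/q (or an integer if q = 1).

C = (-22/3, -1)

1. C_x = -22/3  [2·signedArea(CDA) = 10/3 ∩ CB · AD = 215/3]
2. C_y = -1  [2·signedArea(CDA) = 10/3 ∩ CB · AD = 215/3]
   → C = (-22/3, -1)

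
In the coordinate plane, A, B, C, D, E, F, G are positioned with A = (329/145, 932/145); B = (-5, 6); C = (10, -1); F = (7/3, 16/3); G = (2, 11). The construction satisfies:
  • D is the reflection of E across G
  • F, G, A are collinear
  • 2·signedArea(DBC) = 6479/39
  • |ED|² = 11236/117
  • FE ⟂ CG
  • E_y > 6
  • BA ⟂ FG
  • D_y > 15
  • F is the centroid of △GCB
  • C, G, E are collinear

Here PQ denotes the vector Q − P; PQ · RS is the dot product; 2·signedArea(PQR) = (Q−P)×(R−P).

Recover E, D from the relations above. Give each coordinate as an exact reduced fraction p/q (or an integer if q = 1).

D = (-28/39, 196/13)
E = (184/39, 90/13)

1. E_x = 184/39  [C, G, E are collinear ∩ FE ⟂ CG]
2. E_y = 90/13  [C, G, E are collinear ∩ FE ⟂ CG]
   → E = (184/39, 90/13)
3. D_x = -28/39  [D is the reflection of E across G]
4. D_y = 196/13  [D is the reflection of E across G]
   → D = (-28/39, 196/13)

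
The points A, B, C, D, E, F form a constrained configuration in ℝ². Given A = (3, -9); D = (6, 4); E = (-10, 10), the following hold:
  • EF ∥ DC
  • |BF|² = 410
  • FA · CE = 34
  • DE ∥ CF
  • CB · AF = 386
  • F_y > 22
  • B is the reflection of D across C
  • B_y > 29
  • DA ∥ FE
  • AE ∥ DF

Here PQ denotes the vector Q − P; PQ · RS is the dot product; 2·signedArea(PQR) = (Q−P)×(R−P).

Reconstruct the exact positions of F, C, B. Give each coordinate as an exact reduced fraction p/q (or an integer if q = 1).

B = (12, 30)
C = (9, 17)
F = (-7, 23)

1. F_x = -7  [DA ∥ FE ∩ AE ∥ DF]
2. F_y = 23  [DA ∥ FE ∩ AE ∥ DF]
   → F = (-7, 23)
3. C_x = 9  [DE ∥ CF ∩ EF ∥ DC]
4. C_y = 17  [DE ∥ CF ∩ EF ∥ DC]
   → C = (9, 17)
5. B_x = 12  [B is the reflection of D across C]
6. B_y = 30  [B is the reflection of D across C]
   → B = (12, 30)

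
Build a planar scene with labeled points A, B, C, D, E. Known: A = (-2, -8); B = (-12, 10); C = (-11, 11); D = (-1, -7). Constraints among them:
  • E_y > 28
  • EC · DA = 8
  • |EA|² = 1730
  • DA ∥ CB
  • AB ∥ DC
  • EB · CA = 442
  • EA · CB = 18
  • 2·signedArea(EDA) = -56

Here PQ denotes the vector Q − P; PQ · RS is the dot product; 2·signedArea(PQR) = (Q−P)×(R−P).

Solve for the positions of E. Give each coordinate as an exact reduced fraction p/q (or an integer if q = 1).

E = (-21, 29)

1. E_x = -21  [EC · DA = 8 ∩ 2·signedArea(EDA) = -56]
2. E_y = 29  [EC · DA = 8 ∩ 2·signedArea(EDA) = -56]
   → E = (-21, 29)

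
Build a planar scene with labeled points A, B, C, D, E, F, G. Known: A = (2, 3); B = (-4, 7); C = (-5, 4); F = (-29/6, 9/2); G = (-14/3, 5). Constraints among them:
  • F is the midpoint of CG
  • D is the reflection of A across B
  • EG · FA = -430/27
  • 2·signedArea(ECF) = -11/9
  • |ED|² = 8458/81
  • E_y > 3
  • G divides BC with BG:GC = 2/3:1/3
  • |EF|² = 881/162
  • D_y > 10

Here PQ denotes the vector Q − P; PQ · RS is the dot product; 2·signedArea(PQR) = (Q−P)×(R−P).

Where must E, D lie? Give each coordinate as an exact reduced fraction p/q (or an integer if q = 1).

1. E_x = -23/9  [EG · FA = -430/27 ∩ 2·signedArea(ECF) = -11/9]
2. E_y = 4  [EG · FA = -430/27 ∩ 2·signedArea(ECF) = -11/9]
   → E = (-23/9, 4)
3. D_x = -10  [D is the reflection of A across B]
4. D_y = 11  [D is the reflection of A across B]
   → D = (-10, 11)

D = (-10, 11)
E = (-23/9, 4)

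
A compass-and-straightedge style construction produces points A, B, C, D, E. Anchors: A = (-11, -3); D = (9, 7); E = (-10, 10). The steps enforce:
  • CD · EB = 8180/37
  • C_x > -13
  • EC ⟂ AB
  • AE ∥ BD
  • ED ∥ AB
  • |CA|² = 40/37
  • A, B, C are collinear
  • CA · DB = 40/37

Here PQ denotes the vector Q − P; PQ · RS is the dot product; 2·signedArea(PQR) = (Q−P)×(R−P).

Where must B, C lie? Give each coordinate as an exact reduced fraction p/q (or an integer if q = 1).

B = (8, -6)
C = (-445/37, -105/37)

1. B_x = 8  [AE ∥ BD ∩ ED ∥ AB]
2. B_y = -6  [AE ∥ BD ∩ ED ∥ AB]
   → B = (8, -6)
3. C_x = -445/37  [A, B, C are collinear ∩ EC ⟂ AB]
4. C_y = -105/37  [A, B, C are collinear ∩ EC ⟂ AB]
   → C = (-445/37, -105/37)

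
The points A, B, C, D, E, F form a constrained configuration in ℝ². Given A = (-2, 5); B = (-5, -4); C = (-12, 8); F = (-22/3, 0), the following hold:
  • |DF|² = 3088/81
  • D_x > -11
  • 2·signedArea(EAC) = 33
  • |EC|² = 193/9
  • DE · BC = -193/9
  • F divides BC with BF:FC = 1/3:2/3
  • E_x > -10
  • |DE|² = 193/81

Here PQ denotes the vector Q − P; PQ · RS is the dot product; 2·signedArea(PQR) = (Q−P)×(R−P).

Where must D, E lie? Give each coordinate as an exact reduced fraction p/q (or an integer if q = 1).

D = (-94/9, 16/3)
E = (-29/3, 4)

1. E_x = -29/3  [line -3·x + -10·y + 11 = 0 ∩ |EC|² = 193/9]
2. E_y = 4  [line -3·x + -10·y + 11 = 0 ∩ |EC|² = 193/9]
   → E = (-29/3, 4)
3. D_x = -94/9  [line 7·x + -12·y + 1234/9 = 0 ∩ |DF|² = 3088/81]
4. D_y = 16/3  [line 7·x + -12·y + 1234/9 = 0 ∩ |DF|² = 3088/81]
   → D = (-94/9, 16/3)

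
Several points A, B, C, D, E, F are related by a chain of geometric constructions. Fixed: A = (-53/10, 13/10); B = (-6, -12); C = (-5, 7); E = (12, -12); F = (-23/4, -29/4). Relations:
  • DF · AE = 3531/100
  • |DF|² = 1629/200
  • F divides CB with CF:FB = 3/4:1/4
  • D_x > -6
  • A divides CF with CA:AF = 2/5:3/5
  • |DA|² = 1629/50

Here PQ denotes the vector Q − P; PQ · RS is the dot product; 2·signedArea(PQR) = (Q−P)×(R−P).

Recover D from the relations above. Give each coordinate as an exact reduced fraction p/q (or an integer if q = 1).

D = (-28/5, -22/5)

1. D_x = -28/5  [line -173/10·x + 133/10·y + -959/25 = 0 ∩ |DF|² = 1629/200]
2. D_y = -22/5  [line -173/10·x + 133/10·y + -959/25 = 0 ∩ |DF|² = 1629/200]
   → D = (-28/5, -22/5)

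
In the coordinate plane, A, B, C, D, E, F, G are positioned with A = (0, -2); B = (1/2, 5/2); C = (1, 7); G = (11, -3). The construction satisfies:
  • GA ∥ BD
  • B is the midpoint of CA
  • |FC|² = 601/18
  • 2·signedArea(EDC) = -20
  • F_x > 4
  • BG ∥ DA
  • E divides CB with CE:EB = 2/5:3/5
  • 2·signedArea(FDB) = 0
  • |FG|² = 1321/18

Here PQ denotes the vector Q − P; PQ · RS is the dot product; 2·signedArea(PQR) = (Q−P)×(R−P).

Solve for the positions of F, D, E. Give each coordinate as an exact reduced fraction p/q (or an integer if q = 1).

D = (-21/2, 7/2)
E = (4/5, 26/5)
F = (25/6, 13/6)

1. D_x = -21/2  [BG ∥ DA ∩ GA ∥ BD]
2. D_y = 7/2  [BG ∥ DA ∩ GA ∥ BD]
   → D = (-21/2, 7/2)
3. E_x = 4/5  [E divides CB with CE:EB = 2/5:3/5]
4. E_y = 26/5  [E divides CB with CE:EB = 2/5:3/5]
   → E = (4/5, 26/5)
5. F_x = 25/6  [line 1·x + 11·y + -28 = 0 ∩ |FC|² = 601/18]
6. F_y = 13/6  [line 1·x + 11·y + -28 = 0 ∩ |FC|² = 601/18]
   → F = (25/6, 13/6)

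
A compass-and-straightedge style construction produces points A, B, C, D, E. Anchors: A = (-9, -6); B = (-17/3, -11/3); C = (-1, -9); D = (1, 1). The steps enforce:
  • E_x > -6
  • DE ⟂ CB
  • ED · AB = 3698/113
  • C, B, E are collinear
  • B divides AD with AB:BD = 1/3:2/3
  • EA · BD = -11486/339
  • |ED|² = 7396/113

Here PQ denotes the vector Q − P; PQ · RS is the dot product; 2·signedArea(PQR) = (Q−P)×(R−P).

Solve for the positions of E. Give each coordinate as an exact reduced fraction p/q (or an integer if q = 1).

1. E_x = -575/113  [C, B, E are collinear ∩ DE ⟂ CB]
2. E_y = -489/113  [C, B, E are collinear ∩ DE ⟂ CB]
   → E = (-575/113, -489/113)

E = (-575/113, -489/113)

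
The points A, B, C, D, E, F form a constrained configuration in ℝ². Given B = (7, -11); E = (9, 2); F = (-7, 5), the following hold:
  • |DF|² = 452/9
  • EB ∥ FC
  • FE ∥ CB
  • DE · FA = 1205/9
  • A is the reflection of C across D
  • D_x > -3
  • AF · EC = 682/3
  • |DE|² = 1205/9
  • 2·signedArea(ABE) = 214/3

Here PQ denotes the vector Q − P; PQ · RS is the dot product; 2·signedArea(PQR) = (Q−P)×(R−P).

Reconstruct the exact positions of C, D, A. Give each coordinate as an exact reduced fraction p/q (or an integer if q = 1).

A = (13/3, 22/3)
C = (-9, -8)
D = (-7/3, -1/3)

1. C_x = -9  [FE ∥ CB ∩ EB ∥ FC]
2. C_y = -8  [FE ∥ CB ∩ EB ∥ FC]
   → C = (-9, -8)
3. A_x = 13/3  [AF · EC = 682/3 ∩ 2·signedArea(ABE) = 214/3]
4. A_y = 22/3  [AF · EC = 682/3 ∩ 2·signedArea(ABE) = 214/3]
   → A = (13/3, 22/3)
5. D_x = -7/3  [DE · FA = 1205/9 ∩ A is the reflection of C across D]
6. D_y = -1/3  [DE · FA = 1205/9 ∩ A is the reflection of C across D]
   → D = (-7/3, -1/3)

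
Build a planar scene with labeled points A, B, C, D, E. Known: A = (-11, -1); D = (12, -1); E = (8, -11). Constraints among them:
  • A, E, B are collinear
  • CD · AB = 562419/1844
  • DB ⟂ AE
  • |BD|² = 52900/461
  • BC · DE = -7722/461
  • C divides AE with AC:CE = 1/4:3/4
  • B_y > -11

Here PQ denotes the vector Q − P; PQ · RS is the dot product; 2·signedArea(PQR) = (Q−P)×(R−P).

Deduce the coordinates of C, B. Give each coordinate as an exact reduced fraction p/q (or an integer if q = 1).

B = (3232/461, -4831/461)
C = (-25/4, -7/2)

1. C_x = -25/4  [C divides AE with AC:CE = 1/4:3/4]
2. C_y = -7/2  [C divides AE with AC:CE = 1/4:3/4]
   → C = (-25/4, -7/2)
3. B_x = 3232/461  [A, E, B are collinear ∩ DB ⟂ AE]
4. B_y = -4831/461  [A, E, B are collinear ∩ DB ⟂ AE]
   → B = (3232/461, -4831/461)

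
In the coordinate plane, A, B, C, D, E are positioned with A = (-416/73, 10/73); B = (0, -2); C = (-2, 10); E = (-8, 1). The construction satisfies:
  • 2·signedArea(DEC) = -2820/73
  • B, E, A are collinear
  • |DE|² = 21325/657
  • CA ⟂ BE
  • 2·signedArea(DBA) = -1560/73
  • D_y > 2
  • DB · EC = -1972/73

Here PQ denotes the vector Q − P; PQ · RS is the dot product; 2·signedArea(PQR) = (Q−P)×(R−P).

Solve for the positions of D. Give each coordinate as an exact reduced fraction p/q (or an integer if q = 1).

D = (-562/219, 198/73)

1. D_x = -562/219  [2·signedArea(DBA) = -1560/73 ∩ DB · EC = -1972/73]
2. D_y = 198/73  [2·signedArea(DBA) = -1560/73 ∩ DB · EC = -1972/73]
   → D = (-562/219, 198/73)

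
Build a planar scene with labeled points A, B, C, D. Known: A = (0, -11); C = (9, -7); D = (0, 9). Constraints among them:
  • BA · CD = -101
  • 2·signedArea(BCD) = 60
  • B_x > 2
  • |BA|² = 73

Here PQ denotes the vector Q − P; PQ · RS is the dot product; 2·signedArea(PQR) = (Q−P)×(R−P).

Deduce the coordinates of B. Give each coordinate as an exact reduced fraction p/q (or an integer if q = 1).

B = (3, -3)

1. B_x = 3  [2·signedArea(BCD) = 60 ∩ BA · CD = -101]
2. B_y = -3  [2·signedArea(BCD) = 60 ∩ BA · CD = -101]
   → B = (3, -3)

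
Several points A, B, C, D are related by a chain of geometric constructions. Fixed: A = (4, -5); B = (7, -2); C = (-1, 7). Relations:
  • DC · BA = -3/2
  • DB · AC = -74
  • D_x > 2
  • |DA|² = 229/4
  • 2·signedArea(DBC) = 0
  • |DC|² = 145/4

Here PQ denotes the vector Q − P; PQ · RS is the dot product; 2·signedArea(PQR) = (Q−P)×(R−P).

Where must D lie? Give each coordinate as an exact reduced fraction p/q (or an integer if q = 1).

1. D_x = 3  [2·signedArea(DBC) = 0 ∩ DC · BA = -3/2]
2. D_y = 5/2  [2·signedArea(DBC) = 0 ∩ DC · BA = -3/2]
   → D = (3, 5/2)

D = (3, 5/2)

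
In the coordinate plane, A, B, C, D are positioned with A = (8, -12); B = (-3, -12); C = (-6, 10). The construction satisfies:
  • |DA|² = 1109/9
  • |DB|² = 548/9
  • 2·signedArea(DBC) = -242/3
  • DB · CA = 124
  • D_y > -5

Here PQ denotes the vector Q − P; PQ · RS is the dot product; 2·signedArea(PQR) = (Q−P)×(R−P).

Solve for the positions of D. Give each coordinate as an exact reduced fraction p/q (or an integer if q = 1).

1. D_x = -1/3  [2·signedArea(DBC) = -242/3 ∩ DB · CA = 124]
2. D_y = -14/3  [2·signedArea(DBC) = -242/3 ∩ DB · CA = 124]
   → D = (-1/3, -14/3)

D = (-1/3, -14/3)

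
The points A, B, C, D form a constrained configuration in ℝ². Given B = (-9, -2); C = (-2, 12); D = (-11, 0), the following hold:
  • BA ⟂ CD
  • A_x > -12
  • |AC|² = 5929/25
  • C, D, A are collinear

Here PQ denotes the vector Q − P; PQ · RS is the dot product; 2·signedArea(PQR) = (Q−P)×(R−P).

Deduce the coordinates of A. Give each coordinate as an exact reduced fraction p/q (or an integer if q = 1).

1. A_x = -281/25  [C, D, A are collinear ∩ BA ⟂ CD]
2. A_y = -8/25  [C, D, A are collinear ∩ BA ⟂ CD]
   → A = (-281/25, -8/25)

A = (-281/25, -8/25)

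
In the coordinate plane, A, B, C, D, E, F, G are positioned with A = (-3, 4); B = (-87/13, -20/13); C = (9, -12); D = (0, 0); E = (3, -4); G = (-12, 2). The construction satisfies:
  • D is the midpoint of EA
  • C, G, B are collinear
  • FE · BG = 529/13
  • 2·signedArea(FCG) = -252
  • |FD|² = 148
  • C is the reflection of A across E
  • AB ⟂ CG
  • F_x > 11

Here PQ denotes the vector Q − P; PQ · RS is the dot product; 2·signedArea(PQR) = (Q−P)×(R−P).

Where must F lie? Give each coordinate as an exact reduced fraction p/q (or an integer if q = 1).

F = (12, -2)

1. F_x = 12  [2·signedArea(FCG) = -252 ∩ FE · BG = 529/13]
2. F_y = -2  [2·signedArea(FCG) = -252 ∩ FE · BG = 529/13]
   → F = (12, -2)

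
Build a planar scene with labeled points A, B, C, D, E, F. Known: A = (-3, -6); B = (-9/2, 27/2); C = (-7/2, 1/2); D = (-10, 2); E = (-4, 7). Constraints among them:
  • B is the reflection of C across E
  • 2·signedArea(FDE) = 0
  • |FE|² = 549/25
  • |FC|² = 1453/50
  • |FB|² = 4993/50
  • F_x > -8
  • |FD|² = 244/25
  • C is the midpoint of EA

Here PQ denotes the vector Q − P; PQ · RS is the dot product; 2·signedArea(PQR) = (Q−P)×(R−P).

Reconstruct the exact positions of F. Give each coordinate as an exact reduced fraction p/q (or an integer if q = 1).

1. F_x = -38/5  [line -5·x + 6·y + -62 = 0 ∩ |FD|² = 244/25]
2. F_y = 4  [line -5·x + 6·y + -62 = 0 ∩ |FD|² = 244/25]
   → F = (-38/5, 4)

F = (-38/5, 4)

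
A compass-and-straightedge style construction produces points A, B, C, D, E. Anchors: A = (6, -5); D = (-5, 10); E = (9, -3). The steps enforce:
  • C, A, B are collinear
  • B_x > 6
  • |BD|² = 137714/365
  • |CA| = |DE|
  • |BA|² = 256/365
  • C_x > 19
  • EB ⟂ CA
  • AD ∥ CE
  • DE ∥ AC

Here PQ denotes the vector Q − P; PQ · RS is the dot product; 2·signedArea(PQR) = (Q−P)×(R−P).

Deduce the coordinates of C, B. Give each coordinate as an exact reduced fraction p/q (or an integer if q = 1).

1. C_x = 20  [AD ∥ CE ∩ DE ∥ AC]
2. C_y = -18  [AD ∥ CE ∩ DE ∥ AC]
   → C = (20, -18)
3. B_x = 2414/365  [C, A, B are collinear ∩ EB ⟂ CA]
4. B_y = -2033/365  [C, A, B are collinear ∩ EB ⟂ CA]
   → B = (2414/365, -2033/365)

B = (2414/365, -2033/365)
C = (20, -18)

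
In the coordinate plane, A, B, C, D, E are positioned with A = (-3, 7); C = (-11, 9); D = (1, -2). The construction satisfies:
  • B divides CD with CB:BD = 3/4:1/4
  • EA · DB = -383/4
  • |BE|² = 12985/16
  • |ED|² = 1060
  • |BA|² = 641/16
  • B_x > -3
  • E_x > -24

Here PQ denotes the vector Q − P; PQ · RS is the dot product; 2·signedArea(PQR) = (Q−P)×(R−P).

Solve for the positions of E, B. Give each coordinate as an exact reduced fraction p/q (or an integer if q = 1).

1. B_x = -2  [B divides CD with CB:BD = 3/4:1/4]
2. B_y = 3/4  [B divides CD with CB:BD = 3/4:1/4]
   → B = (-2, 3/4)
3. E_x = -23  [line 3·x + -11/4·y + 124 = 0 ∩ |ED|² = 1060]
4. E_y = 20  [line 3·x + -11/4·y + 124 = 0 ∩ |ED|² = 1060]
   → E = (-23, 20)

B = (-2, 3/4)
E = (-23, 20)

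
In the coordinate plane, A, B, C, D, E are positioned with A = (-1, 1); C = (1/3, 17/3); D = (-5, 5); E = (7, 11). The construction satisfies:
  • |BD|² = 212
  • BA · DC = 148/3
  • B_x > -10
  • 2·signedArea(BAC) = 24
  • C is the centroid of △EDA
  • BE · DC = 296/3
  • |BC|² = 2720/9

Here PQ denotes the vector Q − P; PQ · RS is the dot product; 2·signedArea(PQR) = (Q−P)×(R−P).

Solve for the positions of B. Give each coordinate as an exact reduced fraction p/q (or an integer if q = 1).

B = (-9, -9)

1. B_x = -9  [BE · DC = 296/3 ∩ 2·signedArea(BAC) = 24]
2. B_y = -9  [BE · DC = 296/3 ∩ 2·signedArea(BAC) = 24]
   → B = (-9, -9)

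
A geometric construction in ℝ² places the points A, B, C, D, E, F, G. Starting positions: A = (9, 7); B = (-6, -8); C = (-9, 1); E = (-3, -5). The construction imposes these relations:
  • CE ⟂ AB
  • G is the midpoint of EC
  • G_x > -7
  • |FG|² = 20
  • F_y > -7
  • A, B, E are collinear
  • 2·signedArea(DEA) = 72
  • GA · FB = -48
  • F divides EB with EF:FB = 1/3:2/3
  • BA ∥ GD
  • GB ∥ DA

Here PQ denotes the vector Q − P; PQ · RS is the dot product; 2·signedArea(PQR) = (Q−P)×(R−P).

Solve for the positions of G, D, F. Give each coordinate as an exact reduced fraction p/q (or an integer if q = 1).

D = (9, 13)
F = (-4, -6)
G = (-6, -2)

1. G_x = -6  [G is the midpoint of EC]
2. G_y = -2  [G is the midpoint of EC]
   → G = (-6, -2)
3. D_x = 9  [GB ∥ DA ∩ BA ∥ GD]
4. D_y = 13  [GB ∥ DA ∩ BA ∥ GD]
   → D = (9, 13)
5. F_x = -4  [F divides EB with EF:FB = 1/3:2/3]
6. F_y = -6  [F divides EB with EF:FB = 1/3:2/3]
   → F = (-4, -6)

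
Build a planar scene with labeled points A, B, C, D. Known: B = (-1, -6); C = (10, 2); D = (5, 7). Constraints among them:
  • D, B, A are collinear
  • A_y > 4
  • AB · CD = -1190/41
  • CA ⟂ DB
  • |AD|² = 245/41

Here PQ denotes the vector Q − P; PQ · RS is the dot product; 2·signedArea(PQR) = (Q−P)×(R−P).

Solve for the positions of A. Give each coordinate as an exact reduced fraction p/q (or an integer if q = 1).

A = (163/41, 196/41)

1. A_x = 163/41  [D, B, A are collinear ∩ CA ⟂ DB]
2. A_y = 196/41  [D, B, A are collinear ∩ CA ⟂ DB]
   → A = (163/41, 196/41)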